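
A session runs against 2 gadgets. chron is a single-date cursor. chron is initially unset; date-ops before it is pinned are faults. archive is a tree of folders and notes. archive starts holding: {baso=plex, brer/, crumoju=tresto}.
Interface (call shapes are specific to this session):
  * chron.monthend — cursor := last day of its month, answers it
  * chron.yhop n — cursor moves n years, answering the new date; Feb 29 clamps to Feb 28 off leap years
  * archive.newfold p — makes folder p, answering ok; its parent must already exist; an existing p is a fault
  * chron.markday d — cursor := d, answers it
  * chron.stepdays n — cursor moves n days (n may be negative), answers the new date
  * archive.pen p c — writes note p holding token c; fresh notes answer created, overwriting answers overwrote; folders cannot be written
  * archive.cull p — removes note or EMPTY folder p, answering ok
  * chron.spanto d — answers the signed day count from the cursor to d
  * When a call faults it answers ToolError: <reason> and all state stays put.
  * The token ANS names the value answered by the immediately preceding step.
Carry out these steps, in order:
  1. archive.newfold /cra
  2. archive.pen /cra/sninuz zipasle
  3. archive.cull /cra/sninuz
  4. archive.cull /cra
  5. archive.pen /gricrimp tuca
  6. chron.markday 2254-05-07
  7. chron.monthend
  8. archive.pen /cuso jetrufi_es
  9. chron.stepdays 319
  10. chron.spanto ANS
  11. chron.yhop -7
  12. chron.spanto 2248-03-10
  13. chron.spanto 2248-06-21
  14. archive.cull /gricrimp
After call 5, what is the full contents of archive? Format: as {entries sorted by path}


>> archive.newfold(p: /cra)
<< ok
>> archive.pen(p: /cra/sninuz, c: zipasle)
<< created
>> archive.cull(p: /cra/sninuz)
<< ok
>> archive.cull(p: /cra)
<< ok
>> archive.pen(p: /gricrimp, c: tuca)
<< created
>> chron.markday(d: 2254-05-07)
<< 2254-05-07
>> chron.monthend()
<< 2254-05-31
>> archive.pen(p: /cuso, c: jetrufi_es)
<< created
>> chron.stepdays(n: 319)
<< 2255-04-15
>> chron.spanto(d: ANS)
<< 0
>> chron.yhop(n: -7)
<< 2248-04-15
>> chron.spanto(d: 2248-03-10)
<< -36
>> chron.spanto(d: 2248-06-21)
<< 67
>> archive.cull(p: /gricrimp)
<< ok

Answer: {baso=plex, brer/, crumoju=tresto, gricrimp=tuca}


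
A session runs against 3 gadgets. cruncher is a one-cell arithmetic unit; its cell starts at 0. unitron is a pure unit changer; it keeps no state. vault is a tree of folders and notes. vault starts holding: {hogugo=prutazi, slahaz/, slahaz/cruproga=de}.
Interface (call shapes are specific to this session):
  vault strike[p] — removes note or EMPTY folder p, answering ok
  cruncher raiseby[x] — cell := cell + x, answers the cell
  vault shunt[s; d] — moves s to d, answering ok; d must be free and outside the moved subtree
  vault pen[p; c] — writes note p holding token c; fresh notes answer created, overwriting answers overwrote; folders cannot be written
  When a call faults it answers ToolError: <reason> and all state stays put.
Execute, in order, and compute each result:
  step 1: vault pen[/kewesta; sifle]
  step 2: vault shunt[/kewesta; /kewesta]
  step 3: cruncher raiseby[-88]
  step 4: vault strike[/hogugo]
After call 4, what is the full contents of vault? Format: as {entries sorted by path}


Answer: {kewesta=sifle, slahaz/, slahaz/cruproga=de}

Derivation:
I call vault pen on /kewesta, sifle, and get created.
I use vault shunt on /kewesta, /kewesta, yielding ToolError: exists.
I use cruncher raiseby on -88, which returns -88.
I use vault strike on /hogugo, which returns ok.


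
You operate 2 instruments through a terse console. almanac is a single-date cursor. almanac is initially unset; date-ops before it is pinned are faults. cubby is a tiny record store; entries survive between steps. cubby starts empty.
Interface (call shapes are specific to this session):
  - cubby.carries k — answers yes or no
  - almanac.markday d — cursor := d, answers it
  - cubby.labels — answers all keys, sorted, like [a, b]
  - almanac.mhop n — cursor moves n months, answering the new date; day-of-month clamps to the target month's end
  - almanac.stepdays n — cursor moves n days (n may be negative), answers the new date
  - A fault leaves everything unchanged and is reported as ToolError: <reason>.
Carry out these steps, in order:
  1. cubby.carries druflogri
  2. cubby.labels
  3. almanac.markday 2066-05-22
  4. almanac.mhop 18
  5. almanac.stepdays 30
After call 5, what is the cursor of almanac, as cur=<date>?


>>> carries k: druflogri
[out] no
>>> labels
[out] []
>>> markday d: 2066-05-22
[out] 2066-05-22
>>> mhop n: 18
[out] 2067-11-22
>>> stepdays n: 30
[out] 2067-12-22

Answer: cur=2067-12-22


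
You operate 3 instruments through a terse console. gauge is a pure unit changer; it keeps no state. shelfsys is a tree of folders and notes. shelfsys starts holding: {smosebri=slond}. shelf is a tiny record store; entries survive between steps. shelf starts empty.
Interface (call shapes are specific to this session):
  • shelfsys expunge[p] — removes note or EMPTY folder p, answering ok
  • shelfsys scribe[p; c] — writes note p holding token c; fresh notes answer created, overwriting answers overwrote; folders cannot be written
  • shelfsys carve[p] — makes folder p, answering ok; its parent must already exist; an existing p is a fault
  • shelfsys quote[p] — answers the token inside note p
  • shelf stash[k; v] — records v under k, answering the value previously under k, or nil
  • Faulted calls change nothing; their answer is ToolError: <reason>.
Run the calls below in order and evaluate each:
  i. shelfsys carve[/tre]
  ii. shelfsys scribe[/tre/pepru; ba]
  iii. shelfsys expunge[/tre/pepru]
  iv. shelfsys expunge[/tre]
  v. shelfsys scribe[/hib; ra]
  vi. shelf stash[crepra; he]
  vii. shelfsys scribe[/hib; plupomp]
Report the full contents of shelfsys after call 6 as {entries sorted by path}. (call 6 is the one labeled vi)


# 1. shelfsys carve(/tre) => ok
# 2. shelfsys scribe(/tre/pepru, ba) => created
# 3. shelfsys expunge(/tre/pepru) => ok
# 4. shelfsys expunge(/tre) => ok
# 5. shelfsys scribe(/hib, ra) => created
# 6. shelf stash(crepra, he) => nil
# 7. shelfsys scribe(/hib, plupomp) => overwrote

Answer: {hib=ra, smosebri=slond}


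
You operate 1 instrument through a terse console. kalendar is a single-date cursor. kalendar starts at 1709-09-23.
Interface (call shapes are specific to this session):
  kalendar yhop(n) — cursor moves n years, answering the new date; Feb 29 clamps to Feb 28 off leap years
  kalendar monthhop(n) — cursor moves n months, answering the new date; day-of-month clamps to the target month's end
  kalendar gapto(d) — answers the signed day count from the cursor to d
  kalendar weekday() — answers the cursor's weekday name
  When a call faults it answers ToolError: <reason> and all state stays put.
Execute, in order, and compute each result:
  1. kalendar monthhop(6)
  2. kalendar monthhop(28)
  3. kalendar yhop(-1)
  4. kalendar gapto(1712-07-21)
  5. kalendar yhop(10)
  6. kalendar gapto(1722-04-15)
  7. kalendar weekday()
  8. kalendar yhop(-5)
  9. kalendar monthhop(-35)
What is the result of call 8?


;; kalendar monthhop(6) == 1710-03-23
;; kalendar monthhop(28) == 1712-07-23
;; kalendar yhop(-1) == 1711-07-23
;; kalendar gapto(1712-07-21) == 364
;; kalendar yhop(10) == 1721-07-23
;; kalendar gapto(1722-04-15) == 266
;; kalendar weekday() == Wednesday
;; kalendar yhop(-5) == 1716-07-23
;; kalendar monthhop(-35) == 1713-08-23

Answer: 1716-07-23


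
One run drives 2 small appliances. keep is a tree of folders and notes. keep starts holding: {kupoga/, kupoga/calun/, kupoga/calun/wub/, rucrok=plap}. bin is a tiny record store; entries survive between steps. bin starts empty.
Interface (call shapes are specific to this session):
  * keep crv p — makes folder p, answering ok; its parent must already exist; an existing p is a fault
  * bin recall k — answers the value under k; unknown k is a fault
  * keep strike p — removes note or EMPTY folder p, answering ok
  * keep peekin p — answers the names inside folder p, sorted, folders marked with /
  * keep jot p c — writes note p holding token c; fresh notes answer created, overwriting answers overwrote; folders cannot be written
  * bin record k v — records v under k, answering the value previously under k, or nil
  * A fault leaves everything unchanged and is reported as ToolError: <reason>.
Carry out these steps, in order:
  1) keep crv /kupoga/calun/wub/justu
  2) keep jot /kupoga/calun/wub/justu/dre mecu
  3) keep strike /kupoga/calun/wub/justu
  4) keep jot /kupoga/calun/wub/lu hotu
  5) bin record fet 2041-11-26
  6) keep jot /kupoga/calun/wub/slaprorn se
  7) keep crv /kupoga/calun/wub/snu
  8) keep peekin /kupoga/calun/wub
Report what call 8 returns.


Answer: [justu/, lu, slaprorn, snu/]

Derivation:
I call keep crv using p: /kupoga/calun/wub/justu, giving ok.
Calling keep jot using p: /kupoga/calun/wub/justu/dre, c: mecu, — result: created.
Then keep strike using p: /kupoga/calun/wub/justu: ToolError: not empty.
Then keep jot using p: /kupoga/calun/wub/lu, c: hotu: created.
Calling bin record using k: fet, v: 2041-11-26, and observe nil.
Then keep jot using p: /kupoga/calun/wub/slaprorn, c: se, — result: created.
I invoke keep crv using p: /kupoga/calun/wub/snu, — result: ok.
Using keep peekin using p: /kupoga/calun/wub, — result: [justu/, lu, slaprorn, snu/].


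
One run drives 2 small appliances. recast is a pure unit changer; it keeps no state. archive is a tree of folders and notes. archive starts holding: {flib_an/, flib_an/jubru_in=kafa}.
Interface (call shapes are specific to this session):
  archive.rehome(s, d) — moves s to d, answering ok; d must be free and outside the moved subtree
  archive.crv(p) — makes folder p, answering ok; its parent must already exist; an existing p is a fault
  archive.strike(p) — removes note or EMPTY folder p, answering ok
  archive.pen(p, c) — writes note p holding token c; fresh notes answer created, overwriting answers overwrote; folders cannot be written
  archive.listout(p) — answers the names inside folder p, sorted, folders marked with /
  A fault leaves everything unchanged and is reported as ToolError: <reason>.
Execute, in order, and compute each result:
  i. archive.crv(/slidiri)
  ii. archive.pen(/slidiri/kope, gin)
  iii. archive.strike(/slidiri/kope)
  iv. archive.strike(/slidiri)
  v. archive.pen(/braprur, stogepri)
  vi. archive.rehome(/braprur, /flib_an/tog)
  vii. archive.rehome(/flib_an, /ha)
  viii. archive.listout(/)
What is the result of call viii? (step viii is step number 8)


Answer: [ha/]

Derivation:
I invoke archive.crv on /slidiri, and see ok.
I use archive.pen on /slidiri/kope, gin, and get created.
I run archive.strike on /slidiri/kope, and get ok.
I call archive.strike on /slidiri, and observe ok.
Invoking archive.pen on /braprur, stogepri, — result: created.
Then archive.rehome on /braprur, /flib_an/tog: ok.
Now I run archive.rehome on /flib_an, /ha, — result: ok.
Using archive.listout on /, → [ha/].


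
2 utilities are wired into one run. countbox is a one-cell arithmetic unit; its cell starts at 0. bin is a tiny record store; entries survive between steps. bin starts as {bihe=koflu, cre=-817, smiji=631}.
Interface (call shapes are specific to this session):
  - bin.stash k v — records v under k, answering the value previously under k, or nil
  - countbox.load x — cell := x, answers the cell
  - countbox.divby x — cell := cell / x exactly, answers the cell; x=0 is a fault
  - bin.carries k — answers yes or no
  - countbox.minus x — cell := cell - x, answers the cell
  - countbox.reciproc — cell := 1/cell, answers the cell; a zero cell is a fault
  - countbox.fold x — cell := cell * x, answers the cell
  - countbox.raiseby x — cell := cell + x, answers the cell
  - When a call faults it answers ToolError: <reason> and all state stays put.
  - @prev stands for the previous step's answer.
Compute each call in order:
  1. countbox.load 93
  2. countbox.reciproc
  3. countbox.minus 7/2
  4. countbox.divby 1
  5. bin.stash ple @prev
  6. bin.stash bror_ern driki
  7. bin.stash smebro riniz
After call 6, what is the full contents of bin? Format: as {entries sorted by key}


! 1. countbox.load(x→93) => 93
! 2. countbox.reciproc() => 1/93
! 3. countbox.minus(x→7/2) => -649/186
! 4. countbox.divby(x→1) => -649/186
! 5. bin.stash(k→ple, v→@prev) => nil
! 6. bin.stash(k→bror_ern, v→driki) => nil
! 7. bin.stash(k→smebro, v→riniz) => nil

Answer: {bihe=koflu, bror_ern=driki, cre=-817, ple=-649/186, smiji=631}


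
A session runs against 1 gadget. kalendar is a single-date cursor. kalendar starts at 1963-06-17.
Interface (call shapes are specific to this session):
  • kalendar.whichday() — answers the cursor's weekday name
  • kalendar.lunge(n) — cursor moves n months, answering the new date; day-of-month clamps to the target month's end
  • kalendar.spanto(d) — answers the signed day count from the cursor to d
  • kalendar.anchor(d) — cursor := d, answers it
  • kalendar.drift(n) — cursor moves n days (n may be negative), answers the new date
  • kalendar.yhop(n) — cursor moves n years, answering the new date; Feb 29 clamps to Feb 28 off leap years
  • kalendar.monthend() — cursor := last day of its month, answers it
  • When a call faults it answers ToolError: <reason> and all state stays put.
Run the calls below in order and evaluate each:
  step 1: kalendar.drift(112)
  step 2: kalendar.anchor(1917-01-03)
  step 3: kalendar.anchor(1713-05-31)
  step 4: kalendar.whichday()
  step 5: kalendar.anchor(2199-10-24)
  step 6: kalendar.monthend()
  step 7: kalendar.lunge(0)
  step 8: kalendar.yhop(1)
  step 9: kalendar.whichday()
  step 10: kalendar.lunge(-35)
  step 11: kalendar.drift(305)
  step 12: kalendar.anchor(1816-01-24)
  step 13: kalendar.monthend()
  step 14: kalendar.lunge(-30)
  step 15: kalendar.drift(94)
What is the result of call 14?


;; kalendar.drift(n='112') ~> 1963-10-07
;; kalendar.anchor(d='1917-01-03') ~> 1917-01-03
;; kalendar.anchor(d='1713-05-31') ~> 1713-05-31
;; kalendar.whichday() ~> Wednesday
;; kalendar.anchor(d='2199-10-24') ~> 2199-10-24
;; kalendar.monthend() ~> 2199-10-31
;; kalendar.lunge(n='0') ~> 2199-10-31
;; kalendar.yhop(n='1') ~> 2200-10-31
;; kalendar.whichday() ~> Friday
;; kalendar.lunge(n='-35') ~> 2197-11-30
;; kalendar.drift(n='305') ~> 2198-10-01
;; kalendar.anchor(d='1816-01-24') ~> 1816-01-24
;; kalendar.monthend() ~> 1816-01-31
;; kalendar.lunge(n='-30') ~> 1813-07-31
;; kalendar.drift(n='94') ~> 1813-11-02

Answer: 1813-07-31


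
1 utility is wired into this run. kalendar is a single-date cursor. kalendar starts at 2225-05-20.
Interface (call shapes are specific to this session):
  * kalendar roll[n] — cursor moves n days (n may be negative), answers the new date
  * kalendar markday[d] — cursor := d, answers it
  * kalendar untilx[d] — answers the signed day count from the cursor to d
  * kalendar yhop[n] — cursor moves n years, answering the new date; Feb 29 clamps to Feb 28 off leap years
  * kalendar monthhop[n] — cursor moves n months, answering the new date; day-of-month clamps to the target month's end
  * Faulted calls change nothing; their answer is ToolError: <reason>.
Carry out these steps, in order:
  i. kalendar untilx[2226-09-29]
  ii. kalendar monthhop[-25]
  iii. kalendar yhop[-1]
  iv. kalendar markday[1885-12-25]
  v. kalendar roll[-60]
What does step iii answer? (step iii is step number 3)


Answer: 2222-04-20

Derivation:
·→ kalendar untilx(d='2226-09-29')
·← 497
·→ kalendar monthhop(n='-25')
·← 2223-04-20
·→ kalendar yhop(n='-1')
·← 2222-04-20
·→ kalendar markday(d='1885-12-25')
·← 1885-12-25
·→ kalendar roll(n='-60')
·← 1885-10-26


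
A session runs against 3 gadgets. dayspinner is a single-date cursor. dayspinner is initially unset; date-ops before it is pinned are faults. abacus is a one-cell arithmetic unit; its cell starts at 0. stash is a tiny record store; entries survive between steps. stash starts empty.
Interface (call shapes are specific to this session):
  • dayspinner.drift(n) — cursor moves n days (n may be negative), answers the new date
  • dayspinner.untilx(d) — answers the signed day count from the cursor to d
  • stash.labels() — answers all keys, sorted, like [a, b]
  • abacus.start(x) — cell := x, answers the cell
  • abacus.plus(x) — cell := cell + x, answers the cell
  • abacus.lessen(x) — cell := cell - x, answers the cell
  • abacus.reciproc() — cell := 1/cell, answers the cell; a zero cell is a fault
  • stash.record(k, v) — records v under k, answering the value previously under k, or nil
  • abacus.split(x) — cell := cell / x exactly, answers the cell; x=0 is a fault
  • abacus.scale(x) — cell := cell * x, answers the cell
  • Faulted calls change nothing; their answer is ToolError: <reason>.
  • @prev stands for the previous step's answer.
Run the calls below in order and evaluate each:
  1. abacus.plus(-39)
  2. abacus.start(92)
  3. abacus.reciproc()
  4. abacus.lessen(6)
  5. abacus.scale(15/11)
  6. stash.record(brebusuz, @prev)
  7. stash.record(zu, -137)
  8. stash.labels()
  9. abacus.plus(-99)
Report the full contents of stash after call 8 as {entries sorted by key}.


Answer: {brebusuz=-8265/1012, zu=-137}

Derivation:
I try abacus.plus using x='-39', and get -39.
Invoking abacus.start using x='92', and observe 92.
Then abacus.reciproc: 1/92.
I call abacus.lessen using x='6', which returns -551/92.
I use abacus.scale using x='15/11', which returns -8265/1012.
Then stash.record using k='brebusuz', v='@prev', which returns nil.
Using stash.record using k='zu', v='-137', → nil.
I run stash.labels(), yielding [brebusuz, zu].
Next I call abacus.plus using x='-99', → -108453/1012.


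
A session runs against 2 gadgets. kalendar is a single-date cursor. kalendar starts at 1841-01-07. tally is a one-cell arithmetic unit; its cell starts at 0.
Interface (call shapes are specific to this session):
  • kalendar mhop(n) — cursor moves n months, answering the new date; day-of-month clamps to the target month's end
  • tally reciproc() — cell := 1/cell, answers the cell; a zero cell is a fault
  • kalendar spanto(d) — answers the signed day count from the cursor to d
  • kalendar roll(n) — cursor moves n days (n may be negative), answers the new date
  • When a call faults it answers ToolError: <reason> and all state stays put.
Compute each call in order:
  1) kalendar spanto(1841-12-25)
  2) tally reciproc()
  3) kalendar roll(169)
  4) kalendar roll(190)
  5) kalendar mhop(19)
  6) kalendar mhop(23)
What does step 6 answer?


Answer: 1845-07-01

Derivation:
==> kalendar spanto(d: 1841-12-25)
<== 352
==> tally reciproc()
<== ToolError: reciprocal of zero
==> kalendar roll(n: 169)
<== 1841-06-25
==> kalendar roll(n: 190)
<== 1842-01-01
==> kalendar mhop(n: 19)
<== 1843-08-01
==> kalendar mhop(n: 23)
<== 1845-07-01


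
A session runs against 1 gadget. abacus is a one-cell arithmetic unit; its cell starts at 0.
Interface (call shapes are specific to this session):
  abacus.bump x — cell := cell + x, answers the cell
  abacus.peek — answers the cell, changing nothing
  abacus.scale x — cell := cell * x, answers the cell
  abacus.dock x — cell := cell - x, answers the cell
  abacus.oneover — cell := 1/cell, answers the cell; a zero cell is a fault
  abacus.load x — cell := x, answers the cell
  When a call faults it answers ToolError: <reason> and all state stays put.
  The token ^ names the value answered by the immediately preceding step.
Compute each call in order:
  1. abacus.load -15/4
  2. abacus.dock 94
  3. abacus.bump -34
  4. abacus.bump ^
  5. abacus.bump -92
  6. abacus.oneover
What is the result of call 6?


Answer: -2/711

Derivation:
! 1. load(x: -15/4) -> -15/4
! 2. dock(x: 94) -> -391/4
! 3. bump(x: -34) -> -527/4
! 4. bump(x: ^) -> -527/2
! 5. bump(x: -92) -> -711/2
! 6. oneover() -> -2/711


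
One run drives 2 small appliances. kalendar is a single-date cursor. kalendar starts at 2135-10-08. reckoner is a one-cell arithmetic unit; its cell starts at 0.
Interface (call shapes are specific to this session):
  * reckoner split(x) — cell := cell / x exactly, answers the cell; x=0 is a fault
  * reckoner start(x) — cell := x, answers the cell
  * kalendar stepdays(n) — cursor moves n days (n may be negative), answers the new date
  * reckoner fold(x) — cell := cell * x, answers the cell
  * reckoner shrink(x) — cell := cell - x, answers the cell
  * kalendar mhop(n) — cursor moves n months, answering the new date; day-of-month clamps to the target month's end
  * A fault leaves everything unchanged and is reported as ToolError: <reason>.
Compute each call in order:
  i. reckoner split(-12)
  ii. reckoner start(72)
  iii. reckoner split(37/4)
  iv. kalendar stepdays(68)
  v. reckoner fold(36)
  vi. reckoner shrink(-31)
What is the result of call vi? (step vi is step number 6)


Invoking reckoner split passing x: -12, → 0.
Then reckoner start passing x: 72, and observe 72.
I try reckoner split passing x: 37/4, and observe 288/37.
Calling kalendar stepdays passing n: 68, yielding 2135-12-15.
I invoke reckoner fold passing x: 36, which returns 10368/37.
Then reckoner shrink passing x: -31, yielding 11515/37.

Answer: 11515/37


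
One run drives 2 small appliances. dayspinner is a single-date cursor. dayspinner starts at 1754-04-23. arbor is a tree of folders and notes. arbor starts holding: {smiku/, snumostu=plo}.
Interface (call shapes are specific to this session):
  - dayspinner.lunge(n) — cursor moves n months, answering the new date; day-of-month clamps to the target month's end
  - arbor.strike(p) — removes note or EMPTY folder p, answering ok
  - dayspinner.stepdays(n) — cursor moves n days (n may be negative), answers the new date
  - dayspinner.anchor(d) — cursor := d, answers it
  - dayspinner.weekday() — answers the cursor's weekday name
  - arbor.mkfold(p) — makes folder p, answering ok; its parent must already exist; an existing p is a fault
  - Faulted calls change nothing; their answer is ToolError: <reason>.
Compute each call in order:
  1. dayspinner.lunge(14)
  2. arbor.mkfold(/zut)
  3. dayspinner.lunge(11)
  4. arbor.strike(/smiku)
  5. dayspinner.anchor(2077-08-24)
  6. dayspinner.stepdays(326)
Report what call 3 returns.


>> lunge(n→14)
<< 1755-06-23
>> mkfold(p→/zut)
<< ok
>> lunge(n→11)
<< 1756-05-23
>> strike(p→/smiku)
<< ok
>> anchor(d→2077-08-24)
<< 2077-08-24
>> stepdays(n→326)
<< 2078-07-16

Answer: 1756-05-23


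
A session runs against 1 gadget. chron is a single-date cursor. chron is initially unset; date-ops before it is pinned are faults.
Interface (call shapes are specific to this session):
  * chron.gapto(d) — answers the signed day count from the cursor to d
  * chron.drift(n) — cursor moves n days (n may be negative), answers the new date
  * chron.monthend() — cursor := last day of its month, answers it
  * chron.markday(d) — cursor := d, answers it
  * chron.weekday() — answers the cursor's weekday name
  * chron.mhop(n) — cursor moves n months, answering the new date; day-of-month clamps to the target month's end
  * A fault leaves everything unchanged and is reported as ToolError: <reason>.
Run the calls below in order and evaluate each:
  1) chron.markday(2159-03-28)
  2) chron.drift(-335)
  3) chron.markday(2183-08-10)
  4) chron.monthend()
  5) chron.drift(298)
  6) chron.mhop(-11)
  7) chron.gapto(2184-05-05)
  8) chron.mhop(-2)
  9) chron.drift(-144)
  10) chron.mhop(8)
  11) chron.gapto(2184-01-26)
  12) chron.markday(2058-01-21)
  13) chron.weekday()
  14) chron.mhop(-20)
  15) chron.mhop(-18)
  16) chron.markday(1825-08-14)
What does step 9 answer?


Answer: 2182-12-31

Derivation:
% chron.markday d=2159-03-28
[out] 2159-03-28
% chron.drift n=-335
[out] 2158-04-27
% chron.markday d=2183-08-10
[out] 2183-08-10
% chron.monthend
[out] 2183-08-31
% chron.drift n=298
[out] 2184-06-24
% chron.mhop n=-11
[out] 2183-07-24
% chron.gapto d=2184-05-05
[out] 286
% chron.mhop n=-2
[out] 2183-05-24
% chron.drift n=-144
[out] 2182-12-31
% chron.mhop n=8
[out] 2183-08-31
% chron.gapto d=2184-01-26
[out] 148
% chron.markday d=2058-01-21
[out] 2058-01-21
% chron.weekday
[out] Monday
% chron.mhop n=-20
[out] 2056-05-21
% chron.mhop n=-18
[out] 2054-11-21
% chron.markday d=1825-08-14
[out] 1825-08-14


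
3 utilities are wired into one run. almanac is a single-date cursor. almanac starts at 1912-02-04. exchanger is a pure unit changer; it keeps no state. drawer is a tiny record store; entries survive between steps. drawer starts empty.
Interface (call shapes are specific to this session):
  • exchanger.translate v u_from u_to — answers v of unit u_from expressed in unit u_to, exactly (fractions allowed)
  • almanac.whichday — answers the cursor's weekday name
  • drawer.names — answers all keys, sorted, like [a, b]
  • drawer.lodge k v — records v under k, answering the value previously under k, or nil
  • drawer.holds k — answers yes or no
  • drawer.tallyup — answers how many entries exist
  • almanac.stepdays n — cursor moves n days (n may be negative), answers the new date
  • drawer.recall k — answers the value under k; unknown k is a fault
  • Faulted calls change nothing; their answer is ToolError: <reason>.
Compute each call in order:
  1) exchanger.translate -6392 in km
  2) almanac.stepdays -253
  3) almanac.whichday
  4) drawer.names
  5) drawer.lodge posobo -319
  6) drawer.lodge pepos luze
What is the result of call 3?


Step: exchanger.translate[v: -6392; u_from: in; u_to: km]
Result: -101473/625000
Step: almanac.stepdays[n: -253]
Result: 1911-05-27
Step: almanac.whichday[]
Result: Saturday
Step: drawer.names[]
Result: []
Step: drawer.lodge[k: posobo; v: -319]
Result: nil
Step: drawer.lodge[k: pepos; v: luze]
Result: nil

Answer: Saturday


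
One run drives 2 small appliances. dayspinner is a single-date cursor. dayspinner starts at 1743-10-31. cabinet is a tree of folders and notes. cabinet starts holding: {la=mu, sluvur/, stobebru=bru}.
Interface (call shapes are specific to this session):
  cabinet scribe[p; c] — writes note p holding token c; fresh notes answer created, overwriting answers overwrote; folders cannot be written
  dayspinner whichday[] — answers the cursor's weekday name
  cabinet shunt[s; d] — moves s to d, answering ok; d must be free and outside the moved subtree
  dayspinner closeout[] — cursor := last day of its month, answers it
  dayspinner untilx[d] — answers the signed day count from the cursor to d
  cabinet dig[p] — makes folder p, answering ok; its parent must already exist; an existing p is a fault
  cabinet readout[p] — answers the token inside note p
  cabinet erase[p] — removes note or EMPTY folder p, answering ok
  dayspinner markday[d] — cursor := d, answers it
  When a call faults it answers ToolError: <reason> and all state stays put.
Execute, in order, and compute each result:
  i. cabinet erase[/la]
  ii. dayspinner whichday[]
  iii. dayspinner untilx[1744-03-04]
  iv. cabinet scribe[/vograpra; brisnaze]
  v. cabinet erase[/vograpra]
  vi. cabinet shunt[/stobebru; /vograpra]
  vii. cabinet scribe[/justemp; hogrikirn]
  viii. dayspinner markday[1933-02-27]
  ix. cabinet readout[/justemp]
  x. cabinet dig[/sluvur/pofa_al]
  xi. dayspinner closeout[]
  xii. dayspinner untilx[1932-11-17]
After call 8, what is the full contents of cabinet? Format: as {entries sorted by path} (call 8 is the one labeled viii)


Answer: {justemp=hogrikirn, sluvur/, vograpra=bru}

Derivation:
I try cabinet erase with p='/la', and observe ok.
Now I run dayspinner whichday(), and see Thursday.
Then dayspinner untilx with d='1744-03-04', and see 125.
Invoking cabinet scribe with p='/vograpra', c='brisnaze', and get created.
Now I run cabinet erase with p='/vograpra', — result: ok.
Then cabinet shunt with s='/stobebru', d='/vograpra', and get ok.
Invoking cabinet scribe with p='/justemp', c='hogrikirn': created.
I try dayspinner markday with d='1933-02-27', and get 1933-02-27.
I run cabinet readout with p='/justemp', and get hogrikirn.
I call cabinet dig with p='/sluvur/pofa_al': ok.
I invoke dayspinner closeout(), which returns 1933-02-28.
I use dayspinner untilx with d='1932-11-17', yielding -103.


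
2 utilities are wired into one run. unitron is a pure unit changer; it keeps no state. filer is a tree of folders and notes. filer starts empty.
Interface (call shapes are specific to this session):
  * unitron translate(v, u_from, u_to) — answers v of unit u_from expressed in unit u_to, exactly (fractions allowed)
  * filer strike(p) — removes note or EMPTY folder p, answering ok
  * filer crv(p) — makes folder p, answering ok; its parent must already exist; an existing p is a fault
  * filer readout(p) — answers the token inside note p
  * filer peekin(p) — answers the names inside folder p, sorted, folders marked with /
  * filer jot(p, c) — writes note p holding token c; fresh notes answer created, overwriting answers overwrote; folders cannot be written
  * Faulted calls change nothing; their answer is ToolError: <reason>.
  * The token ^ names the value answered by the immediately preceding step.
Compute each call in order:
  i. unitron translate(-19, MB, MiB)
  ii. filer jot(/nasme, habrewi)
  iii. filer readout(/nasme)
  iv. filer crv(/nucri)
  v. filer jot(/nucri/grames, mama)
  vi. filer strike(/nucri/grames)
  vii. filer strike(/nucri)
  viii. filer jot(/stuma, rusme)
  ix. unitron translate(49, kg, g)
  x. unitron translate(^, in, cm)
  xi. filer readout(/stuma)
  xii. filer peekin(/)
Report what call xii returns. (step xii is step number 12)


! unitron translate(v=-19, u_from=MB, u_to=MiB) -> -296875/16384
! filer jot(p=/nasme, c=habrewi) -> created
! filer readout(p=/nasme) -> habrewi
! filer crv(p=/nucri) -> ok
! filer jot(p=/nucri/grames, c=mama) -> created
! filer strike(p=/nucri/grames) -> ok
! filer strike(p=/nucri) -> ok
! filer jot(p=/stuma, c=rusme) -> created
! unitron translate(v=49, u_from=kg, u_to=g) -> 49000
! unitron translate(v=^, u_from=in, u_to=cm) -> 124460
! filer readout(p=/stuma) -> rusme
! filer peekin(p=/) -> [nasme, stuma]

Answer: [nasme, stuma]


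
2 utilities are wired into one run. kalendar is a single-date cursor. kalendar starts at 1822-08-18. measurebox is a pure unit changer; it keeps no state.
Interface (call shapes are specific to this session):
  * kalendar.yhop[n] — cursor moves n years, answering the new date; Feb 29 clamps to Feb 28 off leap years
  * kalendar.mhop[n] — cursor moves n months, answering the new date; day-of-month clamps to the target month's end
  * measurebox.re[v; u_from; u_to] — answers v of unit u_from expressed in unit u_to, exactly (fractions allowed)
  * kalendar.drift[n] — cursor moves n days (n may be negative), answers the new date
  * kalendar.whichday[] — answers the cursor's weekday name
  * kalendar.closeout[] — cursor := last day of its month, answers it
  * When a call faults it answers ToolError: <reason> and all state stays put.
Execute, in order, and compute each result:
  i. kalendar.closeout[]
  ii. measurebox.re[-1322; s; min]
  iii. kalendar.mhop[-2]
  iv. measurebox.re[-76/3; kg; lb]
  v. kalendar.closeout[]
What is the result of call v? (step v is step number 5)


! closeout() -> 1822-08-31
! re(v=-1322, u_from=s, u_to=min) -> -661/30
! mhop(n=-2) -> 1822-06-30
! re(v=-76/3, u_from=kg, u_to=lb) -> -7600000000/136077711
! closeout() -> 1822-06-30

Answer: 1822-06-30


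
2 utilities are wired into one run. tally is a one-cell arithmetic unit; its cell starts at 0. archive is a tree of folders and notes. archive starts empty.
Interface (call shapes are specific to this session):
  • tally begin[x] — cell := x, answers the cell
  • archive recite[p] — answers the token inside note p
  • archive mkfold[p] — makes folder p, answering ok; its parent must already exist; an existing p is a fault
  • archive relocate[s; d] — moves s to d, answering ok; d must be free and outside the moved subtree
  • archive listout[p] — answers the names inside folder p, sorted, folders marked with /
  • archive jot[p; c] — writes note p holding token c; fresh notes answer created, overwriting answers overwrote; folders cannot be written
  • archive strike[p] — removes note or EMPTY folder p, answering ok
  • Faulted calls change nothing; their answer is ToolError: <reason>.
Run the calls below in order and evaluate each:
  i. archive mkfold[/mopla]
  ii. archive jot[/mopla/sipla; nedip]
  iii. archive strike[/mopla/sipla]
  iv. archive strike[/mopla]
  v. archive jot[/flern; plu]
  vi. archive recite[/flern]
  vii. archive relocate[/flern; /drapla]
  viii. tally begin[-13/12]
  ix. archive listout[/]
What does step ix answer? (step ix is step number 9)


Invoking archive mkfold with p→/mopla, giving ok.
I use archive jot with p→/mopla/sipla, c→nedip, and observe created.
Using archive strike with p→/mopla/sipla, — result: ok.
I run archive strike with p→/mopla, and see ok.
I call archive jot with p→/flern, c→plu, yielding created.
I invoke archive recite with p→/flern, → plu.
I use archive relocate with s→/flern, d→/drapla, and get ok.
Using tally begin with x→-13/12, and observe -13/12.
I use archive listout with p→/, and see [drapla].

Answer: [drapla]


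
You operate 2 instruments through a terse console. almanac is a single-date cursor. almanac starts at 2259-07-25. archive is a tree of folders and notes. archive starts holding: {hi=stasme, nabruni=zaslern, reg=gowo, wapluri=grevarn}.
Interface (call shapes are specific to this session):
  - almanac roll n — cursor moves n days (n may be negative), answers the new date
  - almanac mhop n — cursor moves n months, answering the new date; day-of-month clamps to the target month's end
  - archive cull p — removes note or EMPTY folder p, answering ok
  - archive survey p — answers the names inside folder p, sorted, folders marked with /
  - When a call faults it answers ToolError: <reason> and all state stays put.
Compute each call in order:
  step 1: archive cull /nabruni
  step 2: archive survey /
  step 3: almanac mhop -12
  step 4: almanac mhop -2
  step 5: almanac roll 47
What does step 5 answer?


Answer: 2258-07-11

Derivation:
Then archive cull with p→/nabruni, → ok.
I use archive survey with p→/, and see [hi, reg, wapluri].
Next I call almanac mhop with n→-12, yielding 2258-07-25.
I invoke almanac mhop with n→-2, — result: 2258-05-25.
Then almanac roll with n→47, which returns 2258-07-11.


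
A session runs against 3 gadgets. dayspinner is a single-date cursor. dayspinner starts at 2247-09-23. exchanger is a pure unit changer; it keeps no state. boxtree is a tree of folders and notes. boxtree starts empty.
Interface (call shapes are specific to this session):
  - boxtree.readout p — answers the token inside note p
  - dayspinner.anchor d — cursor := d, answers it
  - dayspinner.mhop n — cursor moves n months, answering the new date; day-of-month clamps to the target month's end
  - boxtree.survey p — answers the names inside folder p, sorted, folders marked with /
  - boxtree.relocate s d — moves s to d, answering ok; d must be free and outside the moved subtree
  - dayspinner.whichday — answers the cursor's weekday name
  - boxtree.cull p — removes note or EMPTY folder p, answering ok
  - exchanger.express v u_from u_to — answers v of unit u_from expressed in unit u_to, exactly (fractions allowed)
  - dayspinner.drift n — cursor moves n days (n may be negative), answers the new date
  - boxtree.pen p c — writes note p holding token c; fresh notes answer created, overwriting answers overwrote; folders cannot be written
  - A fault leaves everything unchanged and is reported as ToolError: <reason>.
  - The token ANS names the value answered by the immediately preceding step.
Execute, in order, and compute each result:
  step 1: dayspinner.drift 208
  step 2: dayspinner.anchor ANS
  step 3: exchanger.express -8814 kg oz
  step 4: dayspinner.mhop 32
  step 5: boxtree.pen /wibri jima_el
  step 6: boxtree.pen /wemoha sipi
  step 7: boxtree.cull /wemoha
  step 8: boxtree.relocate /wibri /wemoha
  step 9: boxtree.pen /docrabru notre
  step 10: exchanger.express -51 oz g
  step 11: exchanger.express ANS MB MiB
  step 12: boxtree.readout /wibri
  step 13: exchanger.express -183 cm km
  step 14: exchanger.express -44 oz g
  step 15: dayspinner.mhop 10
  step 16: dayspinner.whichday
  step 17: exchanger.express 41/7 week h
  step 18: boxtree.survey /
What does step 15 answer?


Answer: 2251-10-18

Derivation:
→ dayspinner.drift(n: 208)
← 2248-04-18
→ dayspinner.anchor(d: ANS)
← 2248-04-18
→ exchanger.express(v: -8814, u_from: kg, u_to: oz)
← -14102400000000/45359237
→ dayspinner.mhop(n: 32)
← 2250-12-18
→ boxtree.pen(p: /wibri, c: jima_el)
← created
→ boxtree.pen(p: /wemoha, c: sipi)
← created
→ boxtree.cull(p: /wemoha)
← ok
→ boxtree.relocate(s: /wibri, d: /wemoha)
← ok
→ boxtree.pen(p: /docrabru, c: notre)
← created
→ exchanger.express(v: -51, u_from: oz, u_to: g)
← -2313321087/1600000
→ exchanger.express(v: ANS, u_from: MB, u_to: MiB)
← -11566605435/8388608
→ boxtree.readout(p: /wibri)
← ToolError: not found
→ exchanger.express(v: -183, u_from: cm, u_to: km)
← -183/100000
→ exchanger.express(v: -44, u_from: oz, u_to: g)
← -498951607/400000
→ dayspinner.mhop(n: 10)
← 2251-10-18
→ dayspinner.whichday()
← Saturday
→ exchanger.express(v: 41/7, u_from: week, u_to: h)
← 984
→ boxtree.survey(p: /)
← [docrabru, wemoha]


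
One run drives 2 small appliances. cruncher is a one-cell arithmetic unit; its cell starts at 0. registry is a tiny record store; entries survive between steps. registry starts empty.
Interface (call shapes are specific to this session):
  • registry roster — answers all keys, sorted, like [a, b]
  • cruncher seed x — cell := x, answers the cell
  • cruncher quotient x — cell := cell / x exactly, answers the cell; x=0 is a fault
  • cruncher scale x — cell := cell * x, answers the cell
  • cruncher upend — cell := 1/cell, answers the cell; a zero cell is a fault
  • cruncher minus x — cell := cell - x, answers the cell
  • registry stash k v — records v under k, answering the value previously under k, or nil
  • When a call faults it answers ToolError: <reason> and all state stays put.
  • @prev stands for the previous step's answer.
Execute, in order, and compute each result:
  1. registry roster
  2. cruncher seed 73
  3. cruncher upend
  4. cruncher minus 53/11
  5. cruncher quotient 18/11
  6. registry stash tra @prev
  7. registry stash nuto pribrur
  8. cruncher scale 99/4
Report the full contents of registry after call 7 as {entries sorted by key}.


[in] registry roster
  []
[in] cruncher seed 73
  73
[in] cruncher upend
  1/73
[in] cruncher minus 53/11
  -3858/803
[in] cruncher quotient 18/11
  -643/219
[in] registry stash tra @prev
  nil
[in] registry stash nuto pribrur
  nil
[in] cruncher scale 99/4
  -21219/292

Answer: {nuto=pribrur, tra=-643/219}


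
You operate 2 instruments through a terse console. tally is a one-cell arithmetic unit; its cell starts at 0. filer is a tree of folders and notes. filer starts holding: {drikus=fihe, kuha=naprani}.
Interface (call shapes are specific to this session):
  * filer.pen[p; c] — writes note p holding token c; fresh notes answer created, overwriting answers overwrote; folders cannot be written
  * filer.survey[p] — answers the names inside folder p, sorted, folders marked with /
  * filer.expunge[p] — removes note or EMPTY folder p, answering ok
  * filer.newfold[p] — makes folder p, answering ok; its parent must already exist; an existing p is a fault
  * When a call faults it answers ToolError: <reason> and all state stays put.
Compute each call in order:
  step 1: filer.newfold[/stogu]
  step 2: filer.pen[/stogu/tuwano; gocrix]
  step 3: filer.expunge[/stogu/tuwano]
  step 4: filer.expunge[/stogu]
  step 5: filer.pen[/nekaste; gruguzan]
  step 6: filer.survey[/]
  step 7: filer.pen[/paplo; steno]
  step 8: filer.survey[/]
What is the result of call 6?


% filer.newfold(/stogu) => ok
% filer.pen(/stogu/tuwano, gocrix) => created
% filer.expunge(/stogu/tuwano) => ok
% filer.expunge(/stogu) => ok
% filer.pen(/nekaste, gruguzan) => created
% filer.survey(/) => [drikus, kuha, nekaste]
% filer.pen(/paplo, steno) => created
% filer.survey(/) => [drikus, kuha, nekaste, paplo]

Answer: [drikus, kuha, nekaste]
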